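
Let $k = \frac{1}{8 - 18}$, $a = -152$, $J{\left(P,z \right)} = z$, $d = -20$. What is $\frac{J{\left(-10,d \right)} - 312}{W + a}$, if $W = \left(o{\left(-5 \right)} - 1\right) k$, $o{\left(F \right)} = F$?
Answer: $\frac{1660}{757} \approx 2.1929$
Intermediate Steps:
$k = - \frac{1}{10}$ ($k = \frac{1}{-10} = - \frac{1}{10} \approx -0.1$)
$W = \frac{3}{5}$ ($W = \left(-5 - 1\right) \left(- \frac{1}{10}\right) = \left(-6\right) \left(- \frac{1}{10}\right) = \frac{3}{5} \approx 0.6$)
$\frac{J{\left(-10,d \right)} - 312}{W + a} = \frac{-20 - 312}{\frac{3}{5} - 152} = - \frac{332}{- \frac{757}{5}} = \left(-332\right) \left(- \frac{5}{757}\right) = \frac{1660}{757}$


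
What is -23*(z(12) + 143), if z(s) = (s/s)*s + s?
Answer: -3841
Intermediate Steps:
z(s) = 2*s (z(s) = 1*s + s = s + s = 2*s)
-23*(z(12) + 143) = -23*(2*12 + 143) = -23*(24 + 143) = -23*167 = -3841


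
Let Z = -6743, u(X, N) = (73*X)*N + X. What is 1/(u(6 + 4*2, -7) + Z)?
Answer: -1/13883 ≈ -7.2031e-5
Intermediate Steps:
u(X, N) = X + 73*N*X (u(X, N) = 73*N*X + X = X + 73*N*X)
1/(u(6 + 4*2, -7) + Z) = 1/((6 + 4*2)*(1 + 73*(-7)) - 6743) = 1/((6 + 8)*(1 - 511) - 6743) = 1/(14*(-510) - 6743) = 1/(-7140 - 6743) = 1/(-13883) = -1/13883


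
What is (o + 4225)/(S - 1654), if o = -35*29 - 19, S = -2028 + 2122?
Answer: -3191/1560 ≈ -2.0455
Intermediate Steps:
S = 94
o = -1034 (o = -1015 - 19 = -1034)
(o + 4225)/(S - 1654) = (-1034 + 4225)/(94 - 1654) = 3191/(-1560) = 3191*(-1/1560) = -3191/1560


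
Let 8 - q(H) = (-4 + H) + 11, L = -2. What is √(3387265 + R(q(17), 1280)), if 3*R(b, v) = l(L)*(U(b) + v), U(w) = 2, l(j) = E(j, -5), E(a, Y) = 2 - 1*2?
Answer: √3387265 ≈ 1840.5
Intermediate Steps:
E(a, Y) = 0 (E(a, Y) = 2 - 2 = 0)
l(j) = 0
q(H) = 1 - H (q(H) = 8 - ((-4 + H) + 11) = 8 - (7 + H) = 8 + (-7 - H) = 1 - H)
R(b, v) = 0 (R(b, v) = (0*(2 + v))/3 = (⅓)*0 = 0)
√(3387265 + R(q(17), 1280)) = √(3387265 + 0) = √3387265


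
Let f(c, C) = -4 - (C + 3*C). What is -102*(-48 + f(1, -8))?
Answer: 2040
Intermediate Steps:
f(c, C) = -4 - 4*C
-102*(-48 + f(1, -8)) = -102*(-48 + (-4 - 4*(-8))) = -102*(-48 + (-4 + 32)) = -102*(-48 + 28) = -102*(-20) = 2040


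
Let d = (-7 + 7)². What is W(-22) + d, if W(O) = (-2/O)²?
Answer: 1/121 ≈ 0.0082645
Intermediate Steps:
d = 0 (d = 0² = 0)
W(O) = 4/O²
W(-22) + d = 4/(-22)² + 0 = 4*(1/484) + 0 = 1/121 + 0 = 1/121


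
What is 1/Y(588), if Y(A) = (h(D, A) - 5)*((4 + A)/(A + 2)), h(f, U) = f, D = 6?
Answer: 295/296 ≈ 0.99662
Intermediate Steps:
Y(A) = (4 + A)/(2 + A) (Y(A) = (6 - 5)*((4 + A)/(A + 2)) = 1*((4 + A)/(2 + A)) = (4 + A)/(2 + A))
1/Y(588) = 1/((4 + 588)/(2 + 588)) = 1/(592/590) = 1/((1/590)*592) = 1/(296/295) = 295/296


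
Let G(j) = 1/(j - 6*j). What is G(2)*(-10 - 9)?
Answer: 19/10 ≈ 1.9000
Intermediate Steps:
G(j) = -1/(5*j) (G(j) = 1/(-5*j) = -1/(5*j))
G(2)*(-10 - 9) = (-1/5/2)*(-10 - 9) = -1/5*1/2*(-19) = -1/10*(-19) = 19/10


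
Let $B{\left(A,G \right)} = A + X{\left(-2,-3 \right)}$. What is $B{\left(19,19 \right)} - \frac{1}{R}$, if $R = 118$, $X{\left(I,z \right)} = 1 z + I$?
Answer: $\frac{1651}{118} \approx 13.992$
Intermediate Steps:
$X{\left(I,z \right)} = I + z$ ($X{\left(I,z \right)} = z + I = I + z$)
$B{\left(A,G \right)} = -5 + A$ ($B{\left(A,G \right)} = A - 5 = -5 + A$)
$B{\left(19,19 \right)} - \frac{1}{R} = \left(-5 + 19\right) - \frac{1}{118} = 14 - \frac{1}{118} = \frac{1651}{118}$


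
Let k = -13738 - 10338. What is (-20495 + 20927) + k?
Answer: -23644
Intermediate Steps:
k = -24076
(-20495 + 20927) + k = (-20495 + 20927) - 24076 = 432 - 24076 = -23644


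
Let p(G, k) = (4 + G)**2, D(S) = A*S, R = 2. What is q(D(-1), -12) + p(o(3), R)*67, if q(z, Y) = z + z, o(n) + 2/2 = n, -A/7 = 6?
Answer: 2496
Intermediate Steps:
A = -42 (A = -7*6 = -42)
o(n) = -1 + n
D(S) = -42*S
q(z, Y) = 2*z
q(D(-1), -12) + p(o(3), R)*67 = 2*(-42*(-1)) + (4 + (-1 + 3))**2*67 = 2*42 + (4 + 2)**2*67 = 84 + 6**2*67 = 84 + 36*67 = 84 + 2412 = 2496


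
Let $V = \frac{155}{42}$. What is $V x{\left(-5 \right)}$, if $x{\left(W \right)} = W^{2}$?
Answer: $\frac{3875}{42} \approx 92.262$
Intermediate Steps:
$V = \frac{155}{42}$ ($V = 155 \cdot \frac{1}{42} = \frac{155}{42} \approx 3.6905$)
$V x{\left(-5 \right)} = \frac{155 \left(-5\right)^{2}}{42} = \frac{155}{42} \cdot 25 = \frac{3875}{42}$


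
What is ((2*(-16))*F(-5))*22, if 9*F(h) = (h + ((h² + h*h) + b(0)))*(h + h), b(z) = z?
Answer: 35200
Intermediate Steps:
F(h) = 2*h*(h + 2*h²)/9 (F(h) = ((h + ((h² + h*h) + 0))*(h + h))/9 = ((h + ((h² + h²) + 0))*(2*h))/9 = ((h + (2*h² + 0))*(2*h))/9 = ((h + 2*h²)*(2*h))/9 = (2*h*(h + 2*h²))/9 = 2*h*(h + 2*h²)/9)
((2*(-16))*F(-5))*22 = ((2*(-16))*((2/9)*(-5)²*(1 + 2*(-5))))*22 = -64*25*(1 - 10)/9*22 = -64*25*(-9)/9*22 = -32*(-50)*22 = 1600*22 = 35200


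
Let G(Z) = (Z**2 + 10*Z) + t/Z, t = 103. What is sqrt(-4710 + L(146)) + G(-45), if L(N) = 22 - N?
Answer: 70772/45 + I*sqrt(4834) ≈ 1572.7 + 69.527*I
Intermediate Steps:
G(Z) = Z**2 + 10*Z + 103/Z (G(Z) = (Z**2 + 10*Z) + 103/Z = Z**2 + 10*Z + 103/Z)
sqrt(-4710 + L(146)) + G(-45) = sqrt(-4710 + (22 - 1*146)) + (103 + (-45)**2*(10 - 45))/(-45) = sqrt(-4710 + (22 - 146)) - (103 + 2025*(-35))/45 = sqrt(-4710 - 124) - (103 - 70875)/45 = sqrt(-4834) - 1/45*(-70772) = I*sqrt(4834) + 70772/45 = 70772/45 + I*sqrt(4834)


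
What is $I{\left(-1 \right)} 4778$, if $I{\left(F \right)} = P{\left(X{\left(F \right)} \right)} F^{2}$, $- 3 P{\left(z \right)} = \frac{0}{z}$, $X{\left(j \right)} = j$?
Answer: $0$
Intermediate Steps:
$P{\left(z \right)} = 0$ ($P{\left(z \right)} = - \frac{0 \frac{1}{z}}{3} = \left(- \frac{1}{3}\right) 0 = 0$)
$I{\left(F \right)} = 0$ ($I{\left(F \right)} = 0 F^{2} = 0$)
$I{\left(-1 \right)} 4778 = 0 \cdot 4778 = 0$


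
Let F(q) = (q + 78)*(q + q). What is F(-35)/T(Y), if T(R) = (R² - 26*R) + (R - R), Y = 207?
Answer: -3010/37467 ≈ -0.080337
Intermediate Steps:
T(R) = R² - 26*R (T(R) = (R² - 26*R) + 0 = R² - 26*R)
F(q) = 2*q*(78 + q) (F(q) = (78 + q)*(2*q) = 2*q*(78 + q))
F(-35)/T(Y) = (2*(-35)*(78 - 35))/((207*(-26 + 207))) = (2*(-35)*43)/((207*181)) = -3010/37467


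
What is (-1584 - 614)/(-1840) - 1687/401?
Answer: -1111341/368920 ≈ -3.0124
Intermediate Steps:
(-1584 - 614)/(-1840) - 1687/401 = -2198*(-1/1840) - 1687*1/401 = 1099/920 - 1687/401 = -1111341/368920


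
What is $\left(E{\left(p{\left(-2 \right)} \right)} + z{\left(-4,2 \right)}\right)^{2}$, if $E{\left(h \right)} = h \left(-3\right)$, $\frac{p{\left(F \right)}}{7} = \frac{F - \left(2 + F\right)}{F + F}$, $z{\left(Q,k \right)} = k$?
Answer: $\frac{289}{4} \approx 72.25$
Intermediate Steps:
$p{\left(F \right)} = - \frac{7}{F}$ ($p{\left(F \right)} = 7 \frac{F - \left(2 + F\right)}{F + F} = 7 \left(- \frac{2}{2 F}\right) = 7 \left(- 2 \frac{1}{2 F}\right) = 7 \left(- \frac{1}{F}\right) = - \frac{7}{F}$)
$E{\left(h \right)} = - 3 h$
$\left(E{\left(p{\left(-2 \right)} \right)} + z{\left(-4,2 \right)}\right)^{2} = \left(- 3 \left(- \frac{7}{-2}\right) + 2\right)^{2} = \left(- 3 \left(\left(-7\right) \left(- \frac{1}{2}\right)\right) + 2\right)^{2} = \left(\left(-3\right) \frac{7}{2} + 2\right)^{2} = \left(- \frac{21}{2} + 2\right)^{2} = \left(- \frac{17}{2}\right)^{2} = \frac{289}{4}$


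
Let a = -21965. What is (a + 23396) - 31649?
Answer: -30218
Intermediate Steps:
(a + 23396) - 31649 = (-21965 + 23396) - 31649 = 1431 - 31649 = -30218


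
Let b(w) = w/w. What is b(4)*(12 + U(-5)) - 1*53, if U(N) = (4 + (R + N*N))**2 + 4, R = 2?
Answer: 924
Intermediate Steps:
U(N) = 4 + (6 + N**2)**2 (U(N) = (4 + (2 + N*N))**2 + 4 = (4 + (2 + N**2))**2 + 4 = (6 + N**2)**2 + 4 = 4 + (6 + N**2)**2)
b(w) = 1
b(4)*(12 + U(-5)) - 1*53 = 1*(12 + (4 + (6 + (-5)**2)**2)) - 1*53 = 1*(12 + (4 + (6 + 25)**2)) - 53 = 1*(12 + (4 + 31**2)) - 53 = 1*(12 + (4 + 961)) - 53 = 1*(12 + 965) - 53 = 1*977 - 53 = 977 - 53 = 924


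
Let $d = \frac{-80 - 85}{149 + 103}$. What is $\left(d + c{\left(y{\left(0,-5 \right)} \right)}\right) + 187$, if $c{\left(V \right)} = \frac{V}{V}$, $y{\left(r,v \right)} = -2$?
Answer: $\frac{15737}{84} \approx 187.35$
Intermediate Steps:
$c{\left(V \right)} = 1$
$d = - \frac{55}{84}$ ($d = - \frac{165}{252} = \left(-165\right) \frac{1}{252} = - \frac{55}{84} \approx -0.65476$)
$\left(d + c{\left(y{\left(0,-5 \right)} \right)}\right) + 187 = \left(- \frac{55}{84} + 1\right) + 187 = \frac{29}{84} + 187 = \frac{15737}{84}$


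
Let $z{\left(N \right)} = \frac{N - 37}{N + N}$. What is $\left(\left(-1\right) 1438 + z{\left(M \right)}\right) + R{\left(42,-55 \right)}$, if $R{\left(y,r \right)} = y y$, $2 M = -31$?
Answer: $\frac{20317}{62} \approx 327.69$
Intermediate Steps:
$M = - \frac{31}{2}$ ($M = \frac{1}{2} \left(-31\right) = - \frac{31}{2} \approx -15.5$)
$R{\left(y,r \right)} = y^{2}$
$z{\left(N \right)} = \frac{-37 + N}{2 N}$
$\left(\left(-1\right) 1438 + z{\left(M \right)}\right) + R{\left(42,-55 \right)} = \left(\left(-1\right) 1438 + \frac{-37 - \frac{31}{2}}{2 \left(- \frac{31}{2}\right)}\right) + 42^{2} = \left(-1438 + \frac{1}{2} \left(- \frac{2}{31}\right) \left(- \frac{105}{2}\right)\right) + 1764 = \left(-1438 + \frac{105}{62}\right) + 1764 = - \frac{89051}{62} + 1764 = \frac{20317}{62}$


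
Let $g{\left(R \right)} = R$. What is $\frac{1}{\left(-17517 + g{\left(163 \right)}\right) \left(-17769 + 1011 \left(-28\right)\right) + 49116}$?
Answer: $\frac{1}{799669374} \approx 1.2505 \cdot 10^{-9}$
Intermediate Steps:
$\frac{1}{\left(-17517 + g{\left(163 \right)}\right) \left(-17769 + 1011 \left(-28\right)\right) + 49116} = \frac{1}{\left(-17517 + 163\right) \left(-17769 + 1011 \left(-28\right)\right) + 49116} = \frac{1}{- 17354 \left(-17769 - 28308\right) + 49116} = \frac{1}{\left(-17354\right) \left(-46077\right) + 49116} = \frac{1}{799620258 + 49116} = \frac{1}{799669374}$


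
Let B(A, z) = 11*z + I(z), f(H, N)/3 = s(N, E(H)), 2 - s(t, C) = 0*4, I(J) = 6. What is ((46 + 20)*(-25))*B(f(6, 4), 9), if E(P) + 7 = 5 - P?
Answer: -173250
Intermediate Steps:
E(P) = -2 - P (E(P) = -7 + (5 - P) = -2 - P)
s(t, C) = 2 (s(t, C) = 2 - 0*4 = 2 - 1*0 = 2 + 0 = 2)
f(H, N) = 6 (f(H, N) = 3*2 = 6)
B(A, z) = 6 + 11*z (B(A, z) = 11*z + 6 = 6 + 11*z)
((46 + 20)*(-25))*B(f(6, 4), 9) = ((46 + 20)*(-25))*(6 + 11*9) = (66*(-25))*(6 + 99) = -1650*105 = -173250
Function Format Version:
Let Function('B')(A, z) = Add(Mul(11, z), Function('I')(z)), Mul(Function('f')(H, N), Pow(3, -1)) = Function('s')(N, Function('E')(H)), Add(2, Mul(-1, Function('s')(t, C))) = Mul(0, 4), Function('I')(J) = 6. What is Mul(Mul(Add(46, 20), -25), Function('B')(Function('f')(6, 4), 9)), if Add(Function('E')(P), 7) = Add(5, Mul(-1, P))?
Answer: -173250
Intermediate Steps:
Function('E')(P) = Add(-2, Mul(-1, P)) (Function('E')(P) = Add(-7, Add(5, Mul(-1, P))) = Add(-2, Mul(-1, P)))
Function('s')(t, C) = 2 (Function('s')(t, C) = Add(2, Mul(-1, Mul(0, 4))) = Add(2, Mul(-1, 0)) = Add(2, 0) = 2)
Function('f')(H, N) = 6 (Function('f')(H, N) = Mul(3, 2) = 6)
Function('B')(A, z) = Add(6, Mul(11, z)) (Function('B')(A, z) = Add(Mul(11, z), 6) = Add(6, Mul(11, z)))
Mul(Mul(Add(46, 20), -25), Function('B')(Function('f')(6, 4), 9)) = Mul(Mul(Add(46, 20), -25), Add(6, Mul(11, 9))) = Mul(Mul(66, -25), Add(6, 99)) = Mul(-1650, 105) = -173250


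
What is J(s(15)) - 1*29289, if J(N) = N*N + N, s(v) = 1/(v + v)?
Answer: -26360069/900 ≈ -29289.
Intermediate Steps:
s(v) = 1/(2*v)
J(N) = N + N**2 (J(N) = N**2 + N = N + N**2)
J(s(15)) - 1*29289 = ((1/2)/15)*(1 + (1/2)/15) - 1*29289 = ((1/2)*(1/15))*(1 + (1/2)*(1/15)) - 29289 = (1 + 1/30)/30 - 29289 = (1/30)*(31/30) - 29289 = 31/900 - 29289 = -26360069/900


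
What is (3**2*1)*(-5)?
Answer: -45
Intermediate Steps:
(3**2*1)*(-5) = (9*1)*(-5) = 9*(-5) = -45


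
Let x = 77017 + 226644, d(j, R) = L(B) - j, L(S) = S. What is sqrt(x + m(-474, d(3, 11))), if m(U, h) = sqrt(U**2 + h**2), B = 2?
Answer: sqrt(303661 + sqrt(224677)) ≈ 551.48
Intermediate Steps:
d(j, R) = 2 - j
x = 303661
sqrt(x + m(-474, d(3, 11))) = sqrt(303661 + sqrt((-474)**2 + (2 - 1*3)**2)) = sqrt(303661 + sqrt(224676 + (2 - 3)**2)) = sqrt(303661 + sqrt(224676 + (-1)**2)) = sqrt(303661 + sqrt(224676 + 1)) = sqrt(303661 + sqrt(224677))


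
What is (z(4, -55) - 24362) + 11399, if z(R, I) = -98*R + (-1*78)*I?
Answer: -9065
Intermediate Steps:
z(R, I) = -98*R - 78*I
(z(4, -55) - 24362) + 11399 = ((-98*4 - 78*(-55)) - 24362) + 11399 = ((-392 + 4290) - 24362) + 11399 = (3898 - 24362) + 11399 = -20464 + 11399 = -9065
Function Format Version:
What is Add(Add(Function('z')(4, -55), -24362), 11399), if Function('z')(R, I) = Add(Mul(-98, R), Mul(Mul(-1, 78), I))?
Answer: -9065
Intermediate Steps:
Function('z')(R, I) = Add(Mul(-98, R), Mul(-78, I))
Add(Add(Function('z')(4, -55), -24362), 11399) = Add(Add(Add(Mul(-98, 4), Mul(-78, -55)), -24362), 11399) = Add(Add(Add(-392, 4290), -24362), 11399) = Add(Add(3898, -24362), 11399) = Add(-20464, 11399) = -9065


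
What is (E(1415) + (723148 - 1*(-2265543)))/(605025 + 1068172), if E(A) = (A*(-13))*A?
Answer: -23040234/1673197 ≈ -13.770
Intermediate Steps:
E(A) = -13*A² (E(A) = (-13*A)*A = -13*A²)
(E(1415) + (723148 - 1*(-2265543)))/(605025 + 1068172) = (-13*1415² + (723148 - 1*(-2265543)))/(605025 + 1068172) = (-13*2002225 + (723148 + 2265543))/1673197 = (-26028925 + 2988691)*(1/1673197) = -23040234*1/1673197 = -23040234/1673197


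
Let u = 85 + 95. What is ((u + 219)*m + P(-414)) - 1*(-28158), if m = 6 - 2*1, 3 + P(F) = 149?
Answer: 29900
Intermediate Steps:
P(F) = 146 (P(F) = -3 + 149 = 146)
u = 180
m = 4 (m = 6 - 2 = 4)
((u + 219)*m + P(-414)) - 1*(-28158) = ((180 + 219)*4 + 146) - 1*(-28158) = (399*4 + 146) + 28158 = (1596 + 146) + 28158 = 1742 + 28158 = 29900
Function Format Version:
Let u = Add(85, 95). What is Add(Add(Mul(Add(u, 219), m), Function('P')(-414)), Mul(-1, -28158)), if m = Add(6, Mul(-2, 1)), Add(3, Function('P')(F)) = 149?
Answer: 29900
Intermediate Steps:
Function('P')(F) = 146 (Function('P')(F) = Add(-3, 149) = 146)
u = 180
m = 4 (m = Add(6, -2) = 4)
Add(Add(Mul(Add(u, 219), m), Function('P')(-414)), Mul(-1, -28158)) = Add(Add(Mul(Add(180, 219), 4), 146), Mul(-1, -28158)) = Add(Add(Mul(399, 4), 146), 28158) = Add(Add(1596, 146), 28158) = Add(1742, 28158) = 29900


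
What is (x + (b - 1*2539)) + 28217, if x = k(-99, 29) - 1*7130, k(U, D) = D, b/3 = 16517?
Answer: 68128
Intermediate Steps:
b = 49551 (b = 3*16517 = 49551)
x = -7101 (x = 29 - 1*7130 = 29 - 7130 = -7101)
(x + (b - 1*2539)) + 28217 = (-7101 + (49551 - 1*2539)) + 28217 = (-7101 + (49551 - 2539)) + 28217 = (-7101 + 47012) + 28217 = 39911 + 28217 = 68128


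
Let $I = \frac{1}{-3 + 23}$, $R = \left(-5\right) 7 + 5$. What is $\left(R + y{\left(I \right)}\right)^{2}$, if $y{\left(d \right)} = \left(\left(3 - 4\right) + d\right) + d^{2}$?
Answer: $\frac{153239641}{160000} \approx 957.75$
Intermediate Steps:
$R = -30$ ($R = -35 + 5 = -30$)
$I = \frac{1}{20} \approx 0.05$
$y{\left(d \right)} = -1 + d + d^{2}$ ($y{\left(d \right)} = \left(\left(3 - 4\right) + d\right) + d^{2} = \left(-1 + d\right) + d^{2} = -1 + d + d^{2}$)
$\left(R + y{\left(I \right)}\right)^{2} = \left(-30 + \left(-1 + \frac{1}{20} + \left(\frac{1}{20}\right)^{2}\right)\right)^{2} = \left(-30 + \left(-1 + \frac{1}{20} + \frac{1}{400}\right)\right)^{2} = \left(-30 - \frac{379}{400}\right)^{2} = \left(- \frac{12379}{400}\right)^{2} = \frac{153239641}{160000}$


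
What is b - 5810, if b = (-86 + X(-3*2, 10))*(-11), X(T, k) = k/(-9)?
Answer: -43666/9 ≈ -4851.8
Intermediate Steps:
X(T, k) = -k/9 (X(T, k) = k*(-1/9) = -k/9)
b = 8624/9 (b = (-86 - 1/9*10)*(-11) = (-86 - 10/9)*(-11) = -784/9*(-11) = 8624/9 ≈ 958.22)
b - 5810 = 8624/9 - 5810 = -43666/9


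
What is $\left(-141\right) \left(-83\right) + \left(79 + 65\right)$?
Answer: $11847$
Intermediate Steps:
$\left(-141\right) \left(-83\right) + \left(79 + 65\right) = 11703 + 144 = 11847$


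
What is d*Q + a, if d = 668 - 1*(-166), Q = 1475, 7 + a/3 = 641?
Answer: 1232052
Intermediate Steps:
a = 1902 (a = -21 + 3*641 = -21 + 1923 = 1902)
d = 834 (d = 668 + 166 = 834)
d*Q + a = 834*1475 + 1902 = 1230150 + 1902 = 1232052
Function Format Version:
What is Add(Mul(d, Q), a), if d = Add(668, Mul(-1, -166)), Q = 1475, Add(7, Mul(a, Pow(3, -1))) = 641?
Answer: 1232052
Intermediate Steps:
a = 1902 (a = Add(-21, Mul(3, 641)) = Add(-21, 1923) = 1902)
d = 834 (d = Add(668, 166) = 834)
Add(Mul(d, Q), a) = Add(Mul(834, 1475), 1902) = Add(1230150, 1902) = 1232052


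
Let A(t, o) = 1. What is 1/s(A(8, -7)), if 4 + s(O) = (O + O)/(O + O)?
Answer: -⅓ ≈ -0.33333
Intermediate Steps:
s(O) = -3 (s(O) = -4 + (O + O)/(O + O) = -4 + (2*O)/((2*O)) = -4 + (2*O)*(1/(2*O)) = -4 + 1 = -3)
1/s(A(8, -7)) = 1/(-3) = -⅓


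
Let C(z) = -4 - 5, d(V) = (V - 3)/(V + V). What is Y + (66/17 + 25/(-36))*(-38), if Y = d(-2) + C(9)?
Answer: -78881/612 ≈ -128.89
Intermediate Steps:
d(V) = (-3 + V)/(2*V) (d(V) = (-3 + V)/((2*V)) = (-3 + V)*(1/(2*V)) = (-3 + V)/(2*V))
C(z) = -9
Y = -31/4 (Y = (½)*(-3 - 2)/(-2) - 9 = (½)*(-½)*(-5) - 9 = 5/4 - 9 = -31/4 ≈ -7.7500)
Y + (66/17 + 25/(-36))*(-38) = -31/4 + (66/17 + 25/(-36))*(-38) = -31/4 + (66*(1/17) + 25*(-1/36))*(-38) = -31/4 + (66/17 - 25/36)*(-38) = -31/4 + (1951/612)*(-38) = -31/4 - 37069/306 = -78881/612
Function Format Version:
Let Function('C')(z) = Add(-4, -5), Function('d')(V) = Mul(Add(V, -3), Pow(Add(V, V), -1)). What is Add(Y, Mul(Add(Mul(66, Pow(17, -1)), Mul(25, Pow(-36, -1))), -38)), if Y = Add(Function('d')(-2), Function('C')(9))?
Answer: Rational(-78881, 612) ≈ -128.89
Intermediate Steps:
Function('d')(V) = Mul(Rational(1, 2), Pow(V, -1), Add(-3, V)) (Function('d')(V) = Mul(Add(-3, V), Pow(Mul(2, V), -1)) = Mul(Add(-3, V), Mul(Rational(1, 2), Pow(V, -1))) = Mul(Rational(1, 2), Pow(V, -1), Add(-3, V)))
Function('C')(z) = -9
Y = Rational(-31, 4) (Y = Add(Mul(Rational(1, 2), Pow(-2, -1), Add(-3, -2)), -9) = Add(Mul(Rational(1, 2), Rational(-1, 2), -5), -9) = Add(Rational(5, 4), -9) = Rational(-31, 4) ≈ -7.7500)
Add(Y, Mul(Add(Mul(66, Pow(17, -1)), Mul(25, Pow(-36, -1))), -38)) = Add(Rational(-31, 4), Mul(Add(Mul(66, Pow(17, -1)), Mul(25, Pow(-36, -1))), -38)) = Add(Rational(-31, 4), Mul(Add(Mul(66, Rational(1, 17)), Mul(25, Rational(-1, 36))), -38)) = Add(Rational(-31, 4), Mul(Add(Rational(66, 17), Rational(-25, 36)), -38)) = Add(Rational(-31, 4), Mul(Rational(1951, 612), -38)) = Add(Rational(-31, 4), Rational(-37069, 306)) = Rational(-78881, 612)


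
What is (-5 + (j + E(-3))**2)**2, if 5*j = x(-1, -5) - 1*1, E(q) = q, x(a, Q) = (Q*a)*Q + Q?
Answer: 3964081/625 ≈ 6342.5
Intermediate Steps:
x(a, Q) = Q + a*Q**2 (x(a, Q) = a*Q**2 + Q = Q + a*Q**2)
j = -31/5 (j = (-5*(1 - 5*(-1)) - 1*1)/5 = (-5*(1 + 5) - 1)/5 = (-5*6 - 1)/5 = (-30 - 1)/5 = (1/5)*(-31) = -31/5 ≈ -6.2000)
(-5 + (j + E(-3))**2)**2 = (-5 + (-31/5 - 3)**2)**2 = (-5 + (-46/5)**2)**2 = (-5 + 2116/25)**2 = (1991/25)**2 = 3964081/625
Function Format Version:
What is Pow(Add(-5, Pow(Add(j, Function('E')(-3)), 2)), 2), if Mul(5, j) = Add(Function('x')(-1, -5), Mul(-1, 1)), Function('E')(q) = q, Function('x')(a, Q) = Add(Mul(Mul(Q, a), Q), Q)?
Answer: Rational(3964081, 625) ≈ 6342.5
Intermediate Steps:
Function('x')(a, Q) = Add(Q, Mul(a, Pow(Q, 2))) (Function('x')(a, Q) = Add(Mul(a, Pow(Q, 2)), Q) = Add(Q, Mul(a, Pow(Q, 2))))
j = Rational(-31, 5) (j = Mul(Rational(1, 5), Add(Mul(-5, Add(1, Mul(-5, -1))), Mul(-1, 1))) = Mul(Rational(1, 5), Add(Mul(-5, Add(1, 5)), -1)) = Mul(Rational(1, 5), Add(Mul(-5, 6), -1)) = Mul(Rational(1, 5), Add(-30, -1)) = Mul(Rational(1, 5), -31) = Rational(-31, 5) ≈ -6.2000)
Pow(Add(-5, Pow(Add(j, Function('E')(-3)), 2)), 2) = Pow(Add(-5, Pow(Add(Rational(-31, 5), -3), 2)), 2) = Pow(Add(-5, Pow(Rational(-46, 5), 2)), 2) = Pow(Add(-5, Rational(2116, 25)), 2) = Pow(Rational(1991, 25), 2) = Rational(3964081, 625)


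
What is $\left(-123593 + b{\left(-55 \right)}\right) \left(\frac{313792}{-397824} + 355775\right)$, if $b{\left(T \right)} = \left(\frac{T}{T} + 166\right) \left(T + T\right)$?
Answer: $- \frac{104650036450537}{2072} \approx -5.0507 \cdot 10^{10}$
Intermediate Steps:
$b{\left(T \right)} = 334 T$ ($b{\left(T \right)} = \left(1 + 166\right) 2 T = 167 \cdot 2 T = 334 T$)
$\left(-123593 + b{\left(-55 \right)}\right) \left(\frac{313792}{-397824} + 355775\right) = \left(-123593 + 334 \left(-55\right)\right) \left(\frac{313792}{-397824} + 355775\right) = \left(-123593 - 18370\right) \left(313792 \left(- \frac{1}{397824}\right) + 355775\right) = - 141963 \left(- \frac{4903}{6216} + 355775\right) = \left(-141963\right) \frac{2211492497}{6216} = - \frac{104650036450537}{2072}$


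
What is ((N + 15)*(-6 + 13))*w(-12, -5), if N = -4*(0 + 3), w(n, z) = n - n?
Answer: 0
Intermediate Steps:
w(n, z) = 0
N = -12 (N = -4*3 = -12)
((N + 15)*(-6 + 13))*w(-12, -5) = ((-12 + 15)*(-6 + 13))*0 = (3*7)*0 = 21*0 = 0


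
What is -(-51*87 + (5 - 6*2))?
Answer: 4444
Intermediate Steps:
-(-51*87 + (5 - 6*2)) = -(-4437 + (5 - 12)) = -(-4437 - 7) = -1*(-4444) = 4444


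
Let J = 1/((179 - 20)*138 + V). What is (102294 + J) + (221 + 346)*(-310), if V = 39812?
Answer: -4537436903/61754 ≈ -73476.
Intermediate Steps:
J = 1/61754 (J = 1/((179 - 20)*138 + 39812) = 1/(159*138 + 39812) = 1/(21942 + 39812) = 1/61754 ≈ 1.6193e-5)
(102294 + J) + (221 + 346)*(-310) = (102294 + 1/61754) + (221 + 346)*(-310) = 6317063677/61754 + 567*(-310) = 6317063677/61754 - 175770 = -4537436903/61754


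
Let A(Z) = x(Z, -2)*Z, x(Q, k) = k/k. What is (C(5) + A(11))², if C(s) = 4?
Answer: 225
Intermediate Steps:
x(Q, k) = 1
A(Z) = Z (A(Z) = 1*Z = Z)
(C(5) + A(11))² = (4 + 11)² = 15² = 225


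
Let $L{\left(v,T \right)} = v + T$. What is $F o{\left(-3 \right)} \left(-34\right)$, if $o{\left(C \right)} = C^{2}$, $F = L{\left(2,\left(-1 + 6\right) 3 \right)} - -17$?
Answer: $-10404$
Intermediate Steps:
$L{\left(v,T \right)} = T + v$
$F = 34$ ($F = \left(\left(-1 + 6\right) 3 + 2\right) - -17 = \left(5 \cdot 3 + 2\right) + 17 = \left(15 + 2\right) + 17 = 17 + 17 = 34$)
$F o{\left(-3 \right)} \left(-34\right) = 34 \left(-3\right)^{2} \left(-34\right) = 34 \cdot 9 \left(-34\right) = 306 \left(-34\right) = -10404$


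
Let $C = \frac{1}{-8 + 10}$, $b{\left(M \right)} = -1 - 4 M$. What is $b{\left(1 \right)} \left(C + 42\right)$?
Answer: $- \frac{425}{2} \approx -212.5$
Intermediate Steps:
$C = \frac{1}{2} \approx 0.5$
$b{\left(1 \right)} \left(C + 42\right) = \left(-1 - 4\right) \left(\frac{1}{2} + 42\right) = \left(-1 - 4\right) \frac{85}{2} = \left(-5\right) \frac{85}{2} = - \frac{425}{2}$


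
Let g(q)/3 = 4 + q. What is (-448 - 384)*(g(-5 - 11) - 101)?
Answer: 113984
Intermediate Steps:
g(q) = 12 + 3*q (g(q) = 3*(4 + q) = 12 + 3*q)
(-448 - 384)*(g(-5 - 11) - 101) = (-448 - 384)*((12 + 3*(-5 - 11)) - 101) = -832*((12 + 3*(-16)) - 101) = -832*((12 - 48) - 101) = -832*(-36 - 101) = -832*(-137) = 113984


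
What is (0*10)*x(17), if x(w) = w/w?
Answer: 0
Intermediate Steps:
x(w) = 1
(0*10)*x(17) = (0*10)*1 = 0*1 = 0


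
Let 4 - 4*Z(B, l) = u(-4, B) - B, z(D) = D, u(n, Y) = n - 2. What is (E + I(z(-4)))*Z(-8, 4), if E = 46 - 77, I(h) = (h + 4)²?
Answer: -31/2 ≈ -15.500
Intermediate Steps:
u(n, Y) = -2 + n
Z(B, l) = 5/2 + B/4 (Z(B, l) = 1 - ((-2 - 4) - B)/4 = 1 - (-6 - B)/4 = 1 + (3/2 + B/4) = 5/2 + B/4)
I(h) = (4 + h)²
E = -31
(E + I(z(-4)))*Z(-8, 4) = (-31 + (4 - 4)²)*(5/2 + (¼)*(-8)) = (-31 + 0²)*(5/2 - 2) = (-31 + 0)*(½) = -31*½ = -31/2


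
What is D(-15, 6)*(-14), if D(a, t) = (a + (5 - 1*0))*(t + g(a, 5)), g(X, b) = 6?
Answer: 1680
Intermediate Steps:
D(a, t) = (5 + a)*(6 + t) (D(a, t) = (a + (5 - 1*0))*(t + 6) = (a + (5 + 0))*(6 + t) = (a + 5)*(6 + t) = (5 + a)*(6 + t))
D(-15, 6)*(-14) = (30 + 5*6 + 6*(-15) - 15*6)*(-14) = (30 + 30 - 90 - 90)*(-14) = -120*(-14) = 1680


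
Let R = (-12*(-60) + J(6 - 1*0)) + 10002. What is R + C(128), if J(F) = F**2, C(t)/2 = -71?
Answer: 10616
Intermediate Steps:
C(t) = -142 (C(t) = 2*(-71) = -142)
R = 10758 (R = (-12*(-60) + (6 - 1*0)**2) + 10002 = (720 + (6 + 0)**2) + 10002 = (720 + 6**2) + 10002 = (720 + 36) + 10002 = 756 + 10002 = 10758)
R + C(128) = 10758 - 142 = 10616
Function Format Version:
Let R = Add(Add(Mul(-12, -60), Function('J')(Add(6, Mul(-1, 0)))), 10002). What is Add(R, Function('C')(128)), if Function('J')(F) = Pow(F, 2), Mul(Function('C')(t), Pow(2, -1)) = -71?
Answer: 10616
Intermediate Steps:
Function('C')(t) = -142 (Function('C')(t) = Mul(2, -71) = -142)
R = 10758 (R = Add(Add(Mul(-12, -60), Pow(Add(6, Mul(-1, 0)), 2)), 10002) = Add(Add(720, Pow(Add(6, 0), 2)), 10002) = Add(Add(720, Pow(6, 2)), 10002) = Add(Add(720, 36), 10002) = Add(756, 10002) = 10758)
Add(R, Function('C')(128)) = Add(10758, -142) = 10616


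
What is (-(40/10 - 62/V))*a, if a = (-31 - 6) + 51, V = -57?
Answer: -4060/57 ≈ -71.228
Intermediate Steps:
a = 14 (a = -37 + 51 = 14)
(-(40/10 - 62/V))*a = -(40/10 - 62/(-57))*14 = -(40*(⅒) - 62*(-1/57))*14 = -(4 + 62/57)*14 = -1*290/57*14 = -290/57*14 = -4060/57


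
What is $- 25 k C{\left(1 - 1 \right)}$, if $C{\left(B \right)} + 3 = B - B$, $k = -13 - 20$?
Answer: $-2475$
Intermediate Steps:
$k = -33$ ($k = -13 - 20 = -33$)
$C{\left(B \right)} = -3$ ($C{\left(B \right)} = -3 + \left(B - B\right) = -3 + 0 = -3$)
$- 25 k C{\left(1 - 1 \right)} = \left(-25\right) \left(-33\right) \left(-3\right) = 825 \left(-3\right) = -2475$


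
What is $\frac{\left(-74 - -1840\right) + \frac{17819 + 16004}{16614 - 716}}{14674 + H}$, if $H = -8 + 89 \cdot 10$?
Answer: $\frac{28109691}{247309288} \approx 0.11366$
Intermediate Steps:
$H = 882$ ($H = -8 + 890 = 882$)
$\frac{\left(-74 - -1840\right) + \frac{17819 + 16004}{16614 - 716}}{14674 + H} = \frac{\left(-74 - -1840\right) + \frac{17819 + 16004}{16614 - 716}}{14674 + 882} = \frac{\left(-74 + 1840\right) + \frac{33823}{15898}}{15556} = \left(1766 + 33823 \cdot \frac{1}{15898}\right) \frac{1}{15556} = \left(1766 + \frac{33823}{15898}\right) \frac{1}{15556} = \frac{28109691}{15898} \cdot \frac{1}{15556} = \frac{28109691}{247309288}$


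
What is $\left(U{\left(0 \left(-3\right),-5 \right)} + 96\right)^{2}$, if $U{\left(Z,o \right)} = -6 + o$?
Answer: $7225$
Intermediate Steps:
$\left(U{\left(0 \left(-3\right),-5 \right)} + 96\right)^{2} = \left(\left(-6 - 5\right) + 96\right)^{2} = \left(-11 + 96\right)^{2} = 85^{2} = 7225$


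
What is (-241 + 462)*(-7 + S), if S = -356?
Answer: -80223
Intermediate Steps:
(-241 + 462)*(-7 + S) = (-241 + 462)*(-7 - 356) = 221*(-363) = -80223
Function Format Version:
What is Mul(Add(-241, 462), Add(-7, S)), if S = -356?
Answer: -80223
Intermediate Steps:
Mul(Add(-241, 462), Add(-7, S)) = Mul(Add(-241, 462), Add(-7, -356)) = Mul(221, -363) = -80223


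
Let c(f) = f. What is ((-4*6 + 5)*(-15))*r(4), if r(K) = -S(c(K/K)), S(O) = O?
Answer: -285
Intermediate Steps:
r(K) = -1 (r(K) = -K/K = -1*1 = -1)
((-4*6 + 5)*(-15))*r(4) = ((-4*6 + 5)*(-15))*(-1) = ((-24 + 5)*(-15))*(-1) = -19*(-15)*(-1) = 285*(-1) = -285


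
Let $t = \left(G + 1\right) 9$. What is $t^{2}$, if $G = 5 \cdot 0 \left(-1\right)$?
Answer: $81$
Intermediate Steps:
$G = 0$ ($G = 0 \left(-1\right) = 0$)
$t = 9$ ($t = \left(0 + 1\right) 9 = 1 \cdot 9 = 9$)
$t^{2} = 9^{2} = 81$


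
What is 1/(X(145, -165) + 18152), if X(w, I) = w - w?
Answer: 1/18152 ≈ 5.5090e-5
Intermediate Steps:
X(w, I) = 0
1/(X(145, -165) + 18152) = 1/(0 + 18152) = 1/18152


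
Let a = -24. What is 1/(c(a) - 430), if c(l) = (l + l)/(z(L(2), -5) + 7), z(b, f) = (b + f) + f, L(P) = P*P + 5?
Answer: -1/438 ≈ -0.0022831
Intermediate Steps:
L(P) = 5 + P² (L(P) = P² + 5 = 5 + P²)
z(b, f) = b + 2*f
c(l) = l/3 (c(l) = (l + l)/(((5 + 2²) + 2*(-5)) + 7) = (2*l)/(((5 + 4) - 10) + 7) = (2*l)/((9 - 10) + 7) = (2*l)/(-1 + 7) = (2*l)/6 = (2*l)*(⅙) = l/3)
1/(c(a) - 430) = 1/((⅓)*(-24) - 430) = 1/(-8 - 430) = 1/(-438) = -1/438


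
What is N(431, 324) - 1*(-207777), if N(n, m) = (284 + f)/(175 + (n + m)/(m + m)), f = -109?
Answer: 4743779367/22831 ≈ 2.0778e+5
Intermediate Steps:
N(n, m) = 175/(175 + (m + n)/(2*m)) (N(n, m) = (284 - 109)/(175 + (n + m)/(m + m)) = 175/(175 + (m + n)/((2*m))) = 175/(175 + (m + n)*(1/(2*m))) = 175/(175 + (m + n)/(2*m)))
N(431, 324) - 1*(-207777) = 350*324/(431 + 351*324) - 1*(-207777) = 350*324/(431 + 113724) + 207777 = 350*324/114155 + 207777 = 350*324*(1/114155) + 207777 = 22680/22831 + 207777 = 4743779367/22831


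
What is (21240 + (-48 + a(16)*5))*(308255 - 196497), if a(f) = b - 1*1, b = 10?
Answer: 2373404646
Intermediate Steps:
a(f) = 9 (a(f) = 10 - 1*1 = 10 - 1 = 9)
(21240 + (-48 + a(16)*5))*(308255 - 196497) = (21240 + (-48 + 9*5))*(308255 - 196497) = (21240 + (-48 + 45))*111758 = (21240 - 3)*111758 = 21237*111758 = 2373404646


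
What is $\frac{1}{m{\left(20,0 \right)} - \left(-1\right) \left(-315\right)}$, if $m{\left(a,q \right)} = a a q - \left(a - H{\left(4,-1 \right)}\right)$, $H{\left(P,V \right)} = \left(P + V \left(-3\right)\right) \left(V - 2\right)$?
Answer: $- \frac{1}{356} \approx -0.002809$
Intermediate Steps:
$H{\left(P,V \right)} = \left(-2 + V\right) \left(P - 3 V\right)$ ($H{\left(P,V \right)} = \left(P - 3 V\right) \left(-2 + V\right) = \left(-2 + V\right) \left(P - 3 V\right)$)
$m{\left(a,q \right)} = -21 - a + q a^{2}$ ($m{\left(a,q \right)} = a a q - \left(21 + a\right) = a^{2} q - \left(21 + a\right) = q a^{2} - \left(21 + a\right) = -21 - a + q a^{2}$)
$\frac{1}{m{\left(20,0 \right)} - \left(-1\right) \left(-315\right)} = \frac{1}{\left(-21 - 20 + 0 \cdot 20^{2}\right) - \left(-1\right) \left(-315\right)} = \frac{1}{\left(-21 - 20 + 0 \cdot 400\right) - 315} = \frac{1}{\left(-21 - 20 + 0\right) - 315} = \frac{1}{-41 - 315} = \frac{1}{-356} = - \frac{1}{356}$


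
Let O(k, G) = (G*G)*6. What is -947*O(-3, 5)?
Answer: -142050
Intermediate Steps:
O(k, G) = 6*G² (O(k, G) = G²*6 = 6*G²)
-947*O(-3, 5) = -5682*5² = -5682*25 = -947*150 = -142050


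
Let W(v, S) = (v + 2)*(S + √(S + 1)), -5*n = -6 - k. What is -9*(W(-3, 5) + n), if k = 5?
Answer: 126/5 + 9*√6 ≈ 47.245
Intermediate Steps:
n = 11/5 (n = -(-6 - 1*5)/5 = -(-6 - 5)/5 = -⅕*(-11) = 11/5 ≈ 2.2000)
W(v, S) = (2 + v)*(S + √(1 + S))
-9*(W(-3, 5) + n) = -9*((2*5 + 2*√(1 + 5) + 5*(-3) - 3*√(1 + 5)) + 11/5) = -9*((10 + 2*√6 - 15 - 3*√6) + 11/5) = -9*((-5 - √6) + 11/5) = -9*(-14/5 - √6) = 126/5 + 9*√6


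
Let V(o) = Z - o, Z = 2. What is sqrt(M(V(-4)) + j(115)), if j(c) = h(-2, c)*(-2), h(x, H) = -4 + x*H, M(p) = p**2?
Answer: 6*sqrt(14) ≈ 22.450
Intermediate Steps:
V(o) = 2 - o
h(x, H) = -4 + H*x
j(c) = 8 + 4*c (j(c) = (-4 + c*(-2))*(-2) = (-4 - 2*c)*(-2) = 8 + 4*c)
sqrt(M(V(-4)) + j(115)) = sqrt((2 - 1*(-4))**2 + (8 + 4*115)) = sqrt((2 + 4)**2 + (8 + 460)) = sqrt(6**2 + 468) = sqrt(36 + 468) = sqrt(504) = 6*sqrt(14)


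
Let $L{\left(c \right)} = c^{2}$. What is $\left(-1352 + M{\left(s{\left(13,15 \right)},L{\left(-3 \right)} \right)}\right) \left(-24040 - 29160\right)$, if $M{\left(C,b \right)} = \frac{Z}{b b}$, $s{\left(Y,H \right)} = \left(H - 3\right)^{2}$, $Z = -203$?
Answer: $\frac{5836838000}{81} \approx 7.206 \cdot 10^{7}$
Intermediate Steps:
$s{\left(Y,H \right)} = \left(-3 + H\right)^{2}$
$M{\left(C,b \right)} = - \frac{203}{b^{2}}$ ($M{\left(C,b \right)} = - \frac{203}{b b} = - \frac{203}{b^{2}}$)
$\left(-1352 + M{\left(s{\left(13,15 \right)},L{\left(-3 \right)} \right)}\right) \left(-24040 - 29160\right) = \left(-1352 - \frac{203}{81}\right) \left(-24040 - 29160\right) = \left(-1352 - \frac{203}{81}\right) \left(-53200\right) = \left(- \frac{109715}{81}\right) \left(-53200\right) = \frac{5836838000}{81}$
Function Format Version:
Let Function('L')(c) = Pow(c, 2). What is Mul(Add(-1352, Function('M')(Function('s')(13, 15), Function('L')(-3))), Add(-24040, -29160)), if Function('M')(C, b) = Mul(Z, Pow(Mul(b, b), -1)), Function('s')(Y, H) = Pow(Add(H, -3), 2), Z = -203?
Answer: Rational(5836838000, 81) ≈ 7.2060e+7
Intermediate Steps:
Function('s')(Y, H) = Pow(Add(-3, H), 2)
Function('M')(C, b) = Mul(-203, Pow(b, -2)) (Function('M')(C, b) = Mul(-203, Pow(Mul(b, b), -1)) = Mul(-203, Pow(Pow(b, 2), -1)) = Mul(-203, Pow(b, -2)))
Mul(Add(-1352, Function('M')(Function('s')(13, 15), Function('L')(-3))), Add(-24040, -29160)) = Mul(Add(-1352, Mul(-203, Pow(Pow(-3, 2), -2))), Add(-24040, -29160)) = Mul(Add(-1352, Mul(-203, Pow(9, -2))), -53200) = Mul(Add(-1352, Mul(-203, Rational(1, 81))), -53200) = Mul(Add(-1352, Rational(-203, 81)), -53200) = Mul(Rational(-109715, 81), -53200) = Rational(5836838000, 81)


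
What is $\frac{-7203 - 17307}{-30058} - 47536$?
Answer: $- \frac{37600331}{791} \approx -47535.0$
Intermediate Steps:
$\frac{-7203 - 17307}{-30058} - 47536 = \left(-24510\right) \left(- \frac{1}{30058}\right) - 47536 = \frac{645}{791} - 47536 = - \frac{37600331}{791}$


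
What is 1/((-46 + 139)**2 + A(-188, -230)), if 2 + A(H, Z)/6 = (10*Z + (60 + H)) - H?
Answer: -1/4803 ≈ -0.00020820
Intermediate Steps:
A(H, Z) = 348 + 60*Z (A(H, Z) = -12 + 6*((10*Z + (60 + H)) - H) = -12 + 6*((60 + H + 10*Z) - H) = -12 + 6*(60 + 10*Z) = -12 + (360 + 60*Z) = 348 + 60*Z)
1/((-46 + 139)**2 + A(-188, -230)) = 1/((-46 + 139)**2 + (348 + 60*(-230))) = 1/(93**2 + (348 - 13800)) = 1/(8649 - 13452) = 1/(-4803) = -1/4803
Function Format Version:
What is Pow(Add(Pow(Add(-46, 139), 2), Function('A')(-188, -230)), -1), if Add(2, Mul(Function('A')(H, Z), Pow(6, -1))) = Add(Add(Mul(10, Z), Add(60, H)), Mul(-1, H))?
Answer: Rational(-1, 4803) ≈ -0.00020820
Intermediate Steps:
Function('A')(H, Z) = Add(348, Mul(60, Z)) (Function('A')(H, Z) = Add(-12, Mul(6, Add(Add(Mul(10, Z), Add(60, H)), Mul(-1, H)))) = Add(-12, Mul(6, Add(Add(60, H, Mul(10, Z)), Mul(-1, H)))) = Add(-12, Mul(6, Add(60, Mul(10, Z)))) = Add(-12, Add(360, Mul(60, Z))) = Add(348, Mul(60, Z)))
Pow(Add(Pow(Add(-46, 139), 2), Function('A')(-188, -230)), -1) = Pow(Add(Pow(Add(-46, 139), 2), Add(348, Mul(60, -230))), -1) = Pow(Add(Pow(93, 2), Add(348, -13800)), -1) = Pow(Add(8649, -13452), -1) = Pow(-4803, -1) = Rational(-1, 4803)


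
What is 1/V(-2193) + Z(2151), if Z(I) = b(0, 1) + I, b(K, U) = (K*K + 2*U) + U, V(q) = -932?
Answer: 2007527/932 ≈ 2154.0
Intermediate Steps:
b(K, U) = K² + 3*U (b(K, U) = (K² + 2*U) + U = K² + 3*U)
Z(I) = 3 + I (Z(I) = (0² + 3*1) + I = (0 + 3) + I = 3 + I)
1/V(-2193) + Z(2151) = 1/(-932) + (3 + 2151) = -1/932 + 2154 = 2007527/932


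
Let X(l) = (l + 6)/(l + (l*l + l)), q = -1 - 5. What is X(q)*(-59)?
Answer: 0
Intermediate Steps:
q = -6
X(l) = (6 + l)/(l² + 2*l) (X(l) = (6 + l)/(l + (l² + l)) = (6 + l)/(l + (l + l²)) = (6 + l)/(l² + 2*l))
X(q)*(-59) = ((6 - 6)/((-6)*(2 - 6)))*(-59) = -⅙*0/(-4)*(-59) = -⅙*(-¼)*0*(-59) = 0*(-59) = 0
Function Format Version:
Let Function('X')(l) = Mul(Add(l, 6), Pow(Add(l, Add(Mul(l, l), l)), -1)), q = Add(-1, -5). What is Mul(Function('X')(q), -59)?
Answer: 0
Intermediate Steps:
q = -6
Function('X')(l) = Mul(Pow(Add(Pow(l, 2), Mul(2, l)), -1), Add(6, l)) (Function('X')(l) = Mul(Add(6, l), Pow(Add(l, Add(Pow(l, 2), l)), -1)) = Mul(Add(6, l), Pow(Add(l, Add(l, Pow(l, 2))), -1)) = Mul(Add(6, l), Pow(Add(Pow(l, 2), Mul(2, l)), -1)) = Mul(Pow(Add(Pow(l, 2), Mul(2, l)), -1), Add(6, l)))
Mul(Function('X')(q), -59) = Mul(Mul(Pow(-6, -1), Pow(Add(2, -6), -1), Add(6, -6)), -59) = Mul(Mul(Rational(-1, 6), Pow(-4, -1), 0), -59) = Mul(Mul(Rational(-1, 6), Rational(-1, 4), 0), -59) = Mul(0, -59) = 0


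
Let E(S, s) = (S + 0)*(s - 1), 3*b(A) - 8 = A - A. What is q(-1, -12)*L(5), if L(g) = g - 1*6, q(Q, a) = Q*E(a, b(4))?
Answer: -20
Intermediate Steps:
b(A) = 8/3 (b(A) = 8/3 + (A - A)/3 = 8/3 + (⅓)*0 = 8/3 + 0 = 8/3)
E(S, s) = S*(-1 + s)
q(Q, a) = 5*Q*a/3 (q(Q, a) = Q*(a*(-1 + 8/3)) = Q*(a*(5/3)) = Q*(5*a/3) = 5*Q*a/3)
L(g) = -6 + g (L(g) = g - 6 = -6 + g)
q(-1, -12)*L(5) = ((5/3)*(-1)*(-12))*(-6 + 5) = 20*(-1) = -20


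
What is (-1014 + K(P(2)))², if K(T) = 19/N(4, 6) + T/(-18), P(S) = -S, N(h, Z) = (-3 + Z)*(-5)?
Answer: 2086845124/2025 ≈ 1.0305e+6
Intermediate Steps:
N(h, Z) = 15 - 5*Z
K(T) = -19/15 - T/18 (K(T) = 19/(15 - 5*6) + T/(-18) = 19/(15 - 30) + T*(-1/18) = 19/(-15) - T/18 = 19*(-1/15) - T/18 = -19/15 - T/18)
(-1014 + K(P(2)))² = (-1014 + (-19/15 - (-1)*2/18))² = (-1014 + (-19/15 - 1/18*(-2)))² = (-1014 + (-19/15 + ⅑))² = (-1014 - 52/45)² = (-45682/45)² = 2086845124/2025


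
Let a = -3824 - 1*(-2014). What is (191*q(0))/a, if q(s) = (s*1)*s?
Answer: 0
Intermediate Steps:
q(s) = s**2 (q(s) = s*s = s**2)
a = -1810 (a = -3824 + 2014 = -1810)
(191*q(0))/a = (191*0**2)/(-1810) = (191*0)*(-1/1810) = 0*(-1/1810) = 0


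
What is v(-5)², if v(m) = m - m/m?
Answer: 36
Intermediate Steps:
v(m) = -1 + m (v(m) = m - 1*1 = m - 1 = -1 + m)
v(-5)² = (-1 - 5)² = (-6)² = 36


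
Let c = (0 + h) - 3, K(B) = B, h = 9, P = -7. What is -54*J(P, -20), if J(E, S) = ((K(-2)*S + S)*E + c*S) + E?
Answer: 14418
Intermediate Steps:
c = 6 (c = (0 + 9) - 3 = 9 - 3 = 6)
J(E, S) = E + 6*S - E*S (J(E, S) = ((-2*S + S)*E + 6*S) + E = ((-S)*E + 6*S) + E = (-E*S + 6*S) + E = (6*S - E*S) + E = E + 6*S - E*S)
-54*J(P, -20) = -54*(-7 + 6*(-20) - 1*(-7)*(-20)) = -54*(-7 - 120 - 140) = -54*(-267) = 14418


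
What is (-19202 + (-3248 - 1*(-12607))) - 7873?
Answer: -17716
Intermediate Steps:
(-19202 + (-3248 - 1*(-12607))) - 7873 = (-19202 + (-3248 + 12607)) - 7873 = (-19202 + 9359) - 7873 = -9843 - 7873 = -17716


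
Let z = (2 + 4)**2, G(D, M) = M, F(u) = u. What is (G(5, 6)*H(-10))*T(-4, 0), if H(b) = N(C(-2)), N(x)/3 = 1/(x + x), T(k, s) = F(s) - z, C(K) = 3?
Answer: -108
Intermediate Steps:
z = 36 (z = 6**2 = 36)
T(k, s) = -36 + s (T(k, s) = s - 1*36 = s - 36 = -36 + s)
N(x) = 3/(2*x) (N(x) = 3/(x + x) = 3/((2*x)) = 3*(1/(2*x)) = 3/(2*x))
H(b) = 1/2 (H(b) = (3/2)/3 = (3/2)*(1/3) = 1/2)
(G(5, 6)*H(-10))*T(-4, 0) = (6*(1/2))*(-36 + 0) = 3*(-36) = -108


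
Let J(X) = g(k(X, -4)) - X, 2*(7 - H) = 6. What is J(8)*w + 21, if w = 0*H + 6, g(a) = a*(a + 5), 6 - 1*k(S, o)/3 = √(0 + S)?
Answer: 2889 - 1476*√2 ≈ 801.62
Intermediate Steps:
H = 4 (H = 7 - ½*6 = 7 - 3 = 4)
k(S, o) = 18 - 3*√S (k(S, o) = 18 - 3*√(0 + S) = 18 - 3*√S)
g(a) = a*(5 + a)
J(X) = -X + (18 - 3*√X)*(23 - 3*√X) (J(X) = (18 - 3*√X)*(5 + (18 - 3*√X)) - X = (18 - 3*√X)*(23 - 3*√X) - X = -X + (18 - 3*√X)*(23 - 3*√X))
w = 6 (w = 0*4 + 6 = 0 + 6 = 6)
J(8)*w + 21 = (414 - 246*√2 + 8*8)*6 + 21 = (414 - 246*√2 + 64)*6 + 21 = (478 - 246*√2)*6 + 21 = (2868 - 1476*√2) + 21 = 2889 - 1476*√2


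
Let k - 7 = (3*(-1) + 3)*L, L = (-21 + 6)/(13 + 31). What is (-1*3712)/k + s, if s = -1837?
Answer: -16571/7 ≈ -2367.3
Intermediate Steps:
L = -15/44 ≈ -0.34091
k = 7 (k = 7 + (3*(-1) + 3)*(-15/44) = 7 + (-3 + 3)*(-15/44) = 7 + 0*(-15/44) = 7 + 0 = 7)
(-1*3712)/k + s = -1*3712/7 - 1837 = -3712*1/7 - 1837 = -3712/7 - 1837 = -16571/7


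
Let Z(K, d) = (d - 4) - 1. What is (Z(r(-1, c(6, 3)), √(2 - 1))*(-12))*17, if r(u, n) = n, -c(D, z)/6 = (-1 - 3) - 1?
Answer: 816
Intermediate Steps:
c(D, z) = 30 (c(D, z) = -6*((-1 - 3) - 1) = -6*(-4 - 1) = -6*(-5) = 30)
Z(K, d) = -5 + d (Z(K, d) = (-4 + d) - 1 = -5 + d)
(Z(r(-1, c(6, 3)), √(2 - 1))*(-12))*17 = ((-5 + √(2 - 1))*(-12))*17 = ((-5 + √1)*(-12))*17 = ((-5 + 1)*(-12))*17 = -4*(-12)*17 = 48*17 = 816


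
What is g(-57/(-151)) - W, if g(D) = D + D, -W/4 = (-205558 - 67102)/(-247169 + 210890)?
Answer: 168822446/5478129 ≈ 30.818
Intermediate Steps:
W = -1090640/36279 (W = -4*(-205558 - 67102)/(-247169 + 210890) = -(-1090640)/(-36279) = -(-1090640)*(-1)/36279 = -4*272660/36279 = -1090640/36279 ≈ -30.063)
g(D) = 2*D
g(-57/(-151)) - W = 2*(-57/(-151)) - 1*(-1090640/36279) = 2*(-57*(-1/151)) + 1090640/36279 = 2*(57/151) + 1090640/36279 = 114/151 + 1090640/36279 = 168822446/5478129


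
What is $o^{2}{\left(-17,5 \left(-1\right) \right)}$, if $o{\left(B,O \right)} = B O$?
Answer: $7225$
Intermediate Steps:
$o^{2}{\left(-17,5 \left(-1\right) \right)} = \left(- 17 \cdot 5 \left(-1\right)\right)^{2} = \left(\left(-17\right) \left(-5\right)\right)^{2} = 85^{2} = 7225$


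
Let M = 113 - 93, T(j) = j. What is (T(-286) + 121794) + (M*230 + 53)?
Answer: 126161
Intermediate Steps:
M = 20
(T(-286) + 121794) + (M*230 + 53) = (-286 + 121794) + (20*230 + 53) = 121508 + (4600 + 53) = 121508 + 4653 = 126161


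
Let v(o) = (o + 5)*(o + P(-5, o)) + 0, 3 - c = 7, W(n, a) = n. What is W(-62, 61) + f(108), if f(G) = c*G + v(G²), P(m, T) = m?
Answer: 136048377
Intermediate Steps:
c = -4 (c = 3 - 1*7 = 3 - 7 = -4)
v(o) = (-5 + o)*(5 + o) (v(o) = (o + 5)*(o - 5) + 0 = (5 + o)*(-5 + o) + 0 = (-5 + o)*(5 + o) + 0 = (-5 + o)*(5 + o))
f(G) = -25 + G⁴ - 4*G (f(G) = -4*G + (-25 + (G²)²) = -4*G + (-25 + G⁴) = -25 + G⁴ - 4*G)
W(-62, 61) + f(108) = -62 + (-25 + 108⁴ - 4*108) = -62 + (-25 + 136048896 - 432) = -62 + 136048439 = 136048377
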